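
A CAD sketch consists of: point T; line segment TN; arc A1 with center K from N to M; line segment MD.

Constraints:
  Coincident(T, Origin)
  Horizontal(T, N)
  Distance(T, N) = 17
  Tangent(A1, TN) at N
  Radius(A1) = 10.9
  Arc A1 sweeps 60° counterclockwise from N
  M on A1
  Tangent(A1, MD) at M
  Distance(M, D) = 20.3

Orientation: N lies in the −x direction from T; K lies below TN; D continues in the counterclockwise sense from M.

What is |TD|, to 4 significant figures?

43.23

T is at the origin; T and N share the same y with |TN| = 17.0 and N on the −x side, so N = (-17.00, 0.000). A1 meets TN tangentially, so KN is at right angles to TN, so K = N + (0, -10.9) = (-17.00, -10.90). On A1, N sits at bearing 90° from K; a 60° counterclockwise sweep puts M at bearing 150°, so M = K + 10.9·(cos 150°, sin 150°) = (-26.44, -5.450). Since A1 is tangent to MD there, KM ⟂ MD, so MD runs along (−sin 150°, cos 150°); with |MD| = 20.3, D = (-36.59, -23.03). Then |TD| = |D − T| = 43.23.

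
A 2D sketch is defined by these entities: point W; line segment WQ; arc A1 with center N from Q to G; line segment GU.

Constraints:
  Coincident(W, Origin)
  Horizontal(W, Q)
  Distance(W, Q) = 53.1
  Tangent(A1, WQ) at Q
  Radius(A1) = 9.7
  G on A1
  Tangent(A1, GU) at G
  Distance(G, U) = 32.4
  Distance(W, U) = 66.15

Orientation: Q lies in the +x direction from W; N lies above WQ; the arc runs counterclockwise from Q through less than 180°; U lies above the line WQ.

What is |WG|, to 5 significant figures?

63.509

W is at the origin; W and Q share the same y with |WQ| = 53.1 and Q on the +x side, so Q = (53.100, 0.0000). The tangent condition forces NQ to be normal to WQ, so N = Q + (0, 9.7) = (53.100, 9.7000). Since NG ⟂ GU (tangency), |NU| = √(9.7² + 32.4²) = 33.821 regardless of where G sits on A1. So U lies on both circle(W, 66.15) and circle(N, 33.821); the above-WQ intersection is U = (49.946, 43.373). G is the foot of the tangent from U: G = (62.093, 13.337).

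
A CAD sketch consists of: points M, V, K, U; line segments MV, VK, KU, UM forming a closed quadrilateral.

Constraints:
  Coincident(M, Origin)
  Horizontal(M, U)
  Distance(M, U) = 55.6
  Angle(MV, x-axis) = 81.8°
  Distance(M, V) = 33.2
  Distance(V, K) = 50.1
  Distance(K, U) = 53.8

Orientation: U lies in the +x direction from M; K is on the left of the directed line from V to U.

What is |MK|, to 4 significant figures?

73.51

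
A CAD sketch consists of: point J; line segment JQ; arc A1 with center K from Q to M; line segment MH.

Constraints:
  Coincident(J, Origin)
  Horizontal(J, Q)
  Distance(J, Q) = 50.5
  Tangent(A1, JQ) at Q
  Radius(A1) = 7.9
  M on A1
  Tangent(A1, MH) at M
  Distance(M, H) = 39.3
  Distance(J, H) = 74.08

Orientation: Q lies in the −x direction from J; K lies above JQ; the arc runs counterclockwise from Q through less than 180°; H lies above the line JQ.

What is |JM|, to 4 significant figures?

44.40

J is at the origin; J and Q share the same y with |JQ| = 50.5 and Q on the −x side, so Q = (-50.50, 0.000). A1 meets JQ tangentially, so KQ is at right angles to JQ, so K = Q + (0, 7.9) = (-50.50, 7.900). Since KM ⟂ MH (tangency), |KH| = √(7.9² + 39.3²) = 40.09 regardless of where M sits on A1. So H lies on both circle(J, 74.08) and circle(K, 40.09); the above-JQ intersection is H = (-56.87, 47.48). M is the foot of the tangent from H: M = (-43.10, 10.67).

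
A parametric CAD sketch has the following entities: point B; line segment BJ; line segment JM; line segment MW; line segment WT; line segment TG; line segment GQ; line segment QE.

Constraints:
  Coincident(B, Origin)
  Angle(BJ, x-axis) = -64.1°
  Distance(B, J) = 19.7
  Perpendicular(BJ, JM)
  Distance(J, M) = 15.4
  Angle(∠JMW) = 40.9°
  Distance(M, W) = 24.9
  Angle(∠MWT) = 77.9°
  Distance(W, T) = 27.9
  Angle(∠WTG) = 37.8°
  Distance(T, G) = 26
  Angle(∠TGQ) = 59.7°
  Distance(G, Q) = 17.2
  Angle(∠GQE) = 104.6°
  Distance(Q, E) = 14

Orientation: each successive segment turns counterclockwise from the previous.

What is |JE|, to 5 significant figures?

18.075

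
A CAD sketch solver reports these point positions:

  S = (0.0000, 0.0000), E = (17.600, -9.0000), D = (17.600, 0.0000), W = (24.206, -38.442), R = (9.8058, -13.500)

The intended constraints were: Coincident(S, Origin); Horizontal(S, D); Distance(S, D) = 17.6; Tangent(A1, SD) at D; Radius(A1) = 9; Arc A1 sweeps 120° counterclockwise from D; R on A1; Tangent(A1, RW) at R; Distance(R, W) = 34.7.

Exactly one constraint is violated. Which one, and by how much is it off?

Distance(R, W) = 34.7 — off by 5.90.

S = (0.00, 0.00) ✓; S.y = 0.00, D.y = 0.00 ✓; |SD| = 17.60 ✓; ∠(ED, DS) = 90.00° ✓; |ED| = 9.000 ✓; bearing(E→R) − bearing(E→D) = 120.0° ✓; |ER| = 9.000 ✓; ∠(ER, RW) = 90.00° ✓; |RW| = 28.80 ✗.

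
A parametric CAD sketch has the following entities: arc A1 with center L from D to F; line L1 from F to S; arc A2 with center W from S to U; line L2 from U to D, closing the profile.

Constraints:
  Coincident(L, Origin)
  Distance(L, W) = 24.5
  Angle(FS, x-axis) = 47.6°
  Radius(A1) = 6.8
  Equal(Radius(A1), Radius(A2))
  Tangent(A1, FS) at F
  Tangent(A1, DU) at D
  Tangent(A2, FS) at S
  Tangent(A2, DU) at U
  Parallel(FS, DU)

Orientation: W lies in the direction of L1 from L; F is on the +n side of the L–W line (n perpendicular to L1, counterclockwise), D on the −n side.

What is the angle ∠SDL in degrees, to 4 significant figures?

60.97°

Tangency of A1 to both parallel lines with radius 6.8 puts F and D at L ± 6.8·n: F = (-5.021, 4.585), D = (5.021, -4.585). Equal radii place S and U the same way about W: S = W + 6.8·n = (11.50, 22.68), U = W − 6.8·n = (21.54, 13.51). Then cos ∠SDL = DS·DL / (|DS||DL|), giving 60.97°.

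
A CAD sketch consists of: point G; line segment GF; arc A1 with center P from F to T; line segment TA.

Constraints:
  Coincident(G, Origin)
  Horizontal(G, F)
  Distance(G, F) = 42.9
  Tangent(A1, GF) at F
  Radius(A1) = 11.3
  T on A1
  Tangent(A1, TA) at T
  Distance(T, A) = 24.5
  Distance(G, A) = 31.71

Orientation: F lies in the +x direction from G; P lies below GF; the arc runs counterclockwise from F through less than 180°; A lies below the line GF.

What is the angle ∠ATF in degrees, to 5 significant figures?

152.46°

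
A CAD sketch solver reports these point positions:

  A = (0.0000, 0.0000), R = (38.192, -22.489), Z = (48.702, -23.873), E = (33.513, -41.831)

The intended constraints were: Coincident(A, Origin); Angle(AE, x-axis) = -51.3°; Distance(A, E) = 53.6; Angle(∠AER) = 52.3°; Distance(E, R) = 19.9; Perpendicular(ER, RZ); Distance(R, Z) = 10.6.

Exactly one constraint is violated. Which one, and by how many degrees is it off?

Perpendicular(ER, RZ) — off by 6.10°.

A = (0.00, 0.00) ✓; AE at -51.30° ✓; |AE| = 53.60 ✓; ∠AER = 52.30° ✓; |ER| = 19.90 ✓; ∠(ER, RZ) = 83.90° ✗; |RZ| = 10.60 ✓.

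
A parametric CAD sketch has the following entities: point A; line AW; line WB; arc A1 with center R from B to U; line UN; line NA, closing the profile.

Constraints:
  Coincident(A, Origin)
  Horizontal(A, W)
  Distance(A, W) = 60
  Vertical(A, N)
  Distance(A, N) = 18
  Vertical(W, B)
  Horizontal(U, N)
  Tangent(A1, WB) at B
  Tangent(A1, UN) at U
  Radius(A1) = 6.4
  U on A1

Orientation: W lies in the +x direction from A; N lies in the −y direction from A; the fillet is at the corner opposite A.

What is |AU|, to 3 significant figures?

56.5

A is at the origin; A and W share the same y with |AW| = 60.0 and W on the +x side, so W = (60.0, 0.00). A and N share the same x with |AN| = 18.0 and N on the −y side, so N = (0.00, -18.0). The virtual corner opposite A is at (60.0, -18.0). The tangent condition forces RB to be normal to WB and the tangent condition forces RU to be normal to UN, with radius 6.4, so the center R sits 6.4 in from both sides at R = (53.6, -11.6). That places the tangent points at B = (60.0, -11.6) on WB and U = (53.6, -18.0) on UN. Then |AU| = |U − A| = 56.5.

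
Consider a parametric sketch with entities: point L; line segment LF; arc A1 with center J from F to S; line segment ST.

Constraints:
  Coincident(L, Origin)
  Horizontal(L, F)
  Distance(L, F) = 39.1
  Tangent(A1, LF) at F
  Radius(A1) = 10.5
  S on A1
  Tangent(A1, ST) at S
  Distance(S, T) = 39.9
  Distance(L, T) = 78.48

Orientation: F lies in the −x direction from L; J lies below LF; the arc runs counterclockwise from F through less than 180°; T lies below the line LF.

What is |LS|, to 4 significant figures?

48.72

L is at the origin; LF is horizontal with |LF| = 39.1 and F on the −x side, so F = (-39.10, 0.000). A1 meets LF tangentially, so JF is at right angles to LF, so J = F + (0, -10.5) = (-39.10, -10.50). Since JS ⟂ ST (tangency), |JT| = √(10.5² + 39.9²) = 41.26 regardless of where S sits on A1. So T lies on both circle(L, 78.48) and circle(J, 41.26); the below-LF intersection is T = (-66.96, -40.93). S is the foot of the tangent from T: S = (-48.39, -5.614).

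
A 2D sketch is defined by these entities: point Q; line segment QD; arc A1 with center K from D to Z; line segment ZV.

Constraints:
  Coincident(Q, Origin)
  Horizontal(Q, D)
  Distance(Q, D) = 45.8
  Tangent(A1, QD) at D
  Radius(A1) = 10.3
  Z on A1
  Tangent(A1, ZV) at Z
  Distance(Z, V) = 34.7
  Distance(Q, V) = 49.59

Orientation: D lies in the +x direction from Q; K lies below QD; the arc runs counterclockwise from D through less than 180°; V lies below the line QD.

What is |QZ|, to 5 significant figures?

36.649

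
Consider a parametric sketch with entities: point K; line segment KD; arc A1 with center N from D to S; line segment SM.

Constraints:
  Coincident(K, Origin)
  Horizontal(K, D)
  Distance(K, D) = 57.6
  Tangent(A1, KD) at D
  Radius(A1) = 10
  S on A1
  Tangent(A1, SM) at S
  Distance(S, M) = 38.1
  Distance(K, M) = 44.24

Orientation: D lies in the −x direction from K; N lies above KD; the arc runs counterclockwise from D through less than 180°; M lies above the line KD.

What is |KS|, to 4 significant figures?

49.68

Checks: |NS| = 10.00 ✓; ∠(NS, SM) = 90.00° ✓; |SM| = 38.10 ✓; |KM| = 44.24 ✓.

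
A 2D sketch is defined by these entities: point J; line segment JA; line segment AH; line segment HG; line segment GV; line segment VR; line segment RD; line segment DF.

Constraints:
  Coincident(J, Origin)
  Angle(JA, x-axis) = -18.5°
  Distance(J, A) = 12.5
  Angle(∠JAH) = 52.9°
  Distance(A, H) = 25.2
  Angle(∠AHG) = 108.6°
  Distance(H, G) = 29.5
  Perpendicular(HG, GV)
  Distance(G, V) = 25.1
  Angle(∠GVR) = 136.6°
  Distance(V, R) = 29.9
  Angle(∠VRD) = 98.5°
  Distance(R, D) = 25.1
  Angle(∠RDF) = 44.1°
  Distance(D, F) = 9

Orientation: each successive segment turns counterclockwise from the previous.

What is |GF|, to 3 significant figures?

44.7

J is at the origin; JA runs at -18.5° with length 12.5, so A = (11.9, -3.97). ∠JAH = 52.9° gives AH at 109° from the x-axis; with |AH| = 25.2, H = (3.82, 19.9). ∠AHG = 108.6° gives HG at -180° from the x-axis; with |HG| = 29.5, G = (-25.7, 19.9). The perpendicularity gives GV at right angles to HG, so GV runs at -90.0°; with |GV| = 25.1, V = (-25.7, -5.18). ∠GVR = 136.6° gives VR at -46.6° from the x-axis; with |VR| = 29.9, R = (-5.14, -26.9). ∠VRD = 98.5° gives RD at 34.9° from the x-axis; with |RD| = 25.1, D = (15.4, -12.5). ∠RDF = 44.1° gives DF at 171° from the x-axis; with |DF| = 9.0, F = (6.56, -11.1). Then |GF| = |F − G| = 44.7.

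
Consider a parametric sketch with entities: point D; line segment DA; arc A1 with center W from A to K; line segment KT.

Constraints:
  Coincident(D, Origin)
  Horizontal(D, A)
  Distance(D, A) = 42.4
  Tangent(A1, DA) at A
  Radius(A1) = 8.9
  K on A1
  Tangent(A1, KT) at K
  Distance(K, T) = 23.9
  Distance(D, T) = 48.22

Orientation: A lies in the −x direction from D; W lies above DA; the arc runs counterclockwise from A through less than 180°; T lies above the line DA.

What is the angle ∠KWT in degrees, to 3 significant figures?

69.6°

D is at the origin; DA is horizontal with |DA| = 42.4 and A on the −x side, so A = (-42.4, 0.00). The tangent condition forces WA to be normal to DA, so W = A + (0, 8.9) = (-42.4, 8.90). Since WK ⟂ KT (tangency), |WT| = √(8.9² + 23.9²) = 25.5 regardless of where K sits on A1. So T lies on both circle(D, 48.22) and circle(W, 25.5); the above-DA intersection is T = (-34.9, 33.3). K is the foot of the tangent from T: K = (-33.5, 9.42).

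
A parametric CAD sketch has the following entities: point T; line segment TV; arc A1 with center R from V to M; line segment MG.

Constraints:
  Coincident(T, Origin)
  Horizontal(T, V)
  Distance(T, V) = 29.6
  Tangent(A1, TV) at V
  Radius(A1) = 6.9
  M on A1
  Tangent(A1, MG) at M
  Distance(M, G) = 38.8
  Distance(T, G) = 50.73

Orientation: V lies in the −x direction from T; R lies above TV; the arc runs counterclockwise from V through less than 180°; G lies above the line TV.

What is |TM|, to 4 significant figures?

23.70

T is at the origin; TV is horizontal with |TV| = 29.6 and V on the −x side, so V = (-29.60, 0.000). Tangency of A1 to TV means the radius RV is perpendicular to TV, so R = V + (0, 6.9) = (-29.60, 6.900). Since RM ⟂ MG (tangency), |RG| = √(6.9² + 38.8²) = 39.41 regardless of where M sits on A1. So G lies on both circle(T, 50.73) and circle(R, 39.41); the above-TV intersection is G = (-22.21, 45.61). M is the foot of the tangent from G: M = (-22.70, 6.813).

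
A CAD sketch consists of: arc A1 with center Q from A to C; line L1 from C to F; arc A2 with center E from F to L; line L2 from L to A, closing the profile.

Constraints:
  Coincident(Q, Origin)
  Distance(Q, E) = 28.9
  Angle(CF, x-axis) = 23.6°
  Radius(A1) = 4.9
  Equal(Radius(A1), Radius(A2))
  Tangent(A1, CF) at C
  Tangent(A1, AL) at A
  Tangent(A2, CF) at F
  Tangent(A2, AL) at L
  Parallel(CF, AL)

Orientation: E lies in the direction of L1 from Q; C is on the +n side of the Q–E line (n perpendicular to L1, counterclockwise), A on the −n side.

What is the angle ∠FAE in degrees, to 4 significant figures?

9.109°

The slot axis is L1's direction at 23.6°, so u = (cos 23.6°, sin 23.6°) = (0.9164, 0.4003) and n = (−sin 23.6°, cos 23.6°) = (-0.4003, 0.9164). Q is at the origin and E lies 28.9 along u from Q, so E = 28.9·u = (26.48, 11.57). Tangency of A1 to both parallel lines with radius 4.9 puts C and A at Q ± 4.9·n: C = (-1.962, 4.490), A = (1.962, -4.490). Equal radii place F and L the same way about E: F = E + 4.9·n = (24.52, 16.06), L = E − 4.9·n = (28.44, 7.080). Then cos ∠FAE = AF·AE / (|AF||AE|), giving 9.109°.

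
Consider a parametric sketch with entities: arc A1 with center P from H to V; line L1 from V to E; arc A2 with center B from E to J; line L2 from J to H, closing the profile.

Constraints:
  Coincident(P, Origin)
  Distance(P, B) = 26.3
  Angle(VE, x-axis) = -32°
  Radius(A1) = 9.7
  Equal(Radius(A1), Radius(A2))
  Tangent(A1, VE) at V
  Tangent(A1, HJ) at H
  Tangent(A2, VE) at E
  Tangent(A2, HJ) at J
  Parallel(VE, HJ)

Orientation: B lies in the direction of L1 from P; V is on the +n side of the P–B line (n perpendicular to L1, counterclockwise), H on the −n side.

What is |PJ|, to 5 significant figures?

28.032

Tangency of A1 to both parallel lines with radius 9.7 puts V and H at P ± 9.7·n: V = (5.1402, 8.2261), H = (-5.1402, -8.2261). Equal radii place E and J the same way about B: E = B + 9.7·n = (27.444, -5.7108), J = B − 9.7·n = (17.163, -22.163). Then |PJ| = |J − P| = 28.032.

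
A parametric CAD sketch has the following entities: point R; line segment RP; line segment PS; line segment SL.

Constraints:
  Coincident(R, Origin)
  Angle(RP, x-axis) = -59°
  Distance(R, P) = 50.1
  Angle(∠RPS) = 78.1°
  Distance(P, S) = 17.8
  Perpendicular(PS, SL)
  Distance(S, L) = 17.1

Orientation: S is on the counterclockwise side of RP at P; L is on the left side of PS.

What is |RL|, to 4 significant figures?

32.79

R is at the origin; RP runs at -59.0° with length 50.1, so P = 50.1·(cos -59.0°, sin -59.0°) = (25.80, -42.94). ∠RPS = 78.1°, so PS runs at -59.0° + (180° − 78.1°) = 42.90° from the x-axis; with |PS| = 17.8, S = P + 17.8·(cos 42.90°, sin 42.90°) = (38.84, -30.83). PS ⟂ SL; with |SL| = 17.1 on the left of PS, L = S + 17.1·(-0.6807, 0.7325) = (27.20, -18.30). Then |RL| = |L − R| = 32.79.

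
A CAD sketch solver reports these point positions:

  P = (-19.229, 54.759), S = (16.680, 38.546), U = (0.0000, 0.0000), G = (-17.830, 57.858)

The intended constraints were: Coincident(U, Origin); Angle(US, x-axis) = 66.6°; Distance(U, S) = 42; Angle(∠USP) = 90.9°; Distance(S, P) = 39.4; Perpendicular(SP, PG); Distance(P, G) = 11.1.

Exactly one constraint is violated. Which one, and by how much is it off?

Distance(P, G) = 11.1 — off by 7.70.

U = (0.00, 0.00) ✓; US at 66.60° ✓; |US| = 42.00 ✓; ∠USP = 90.90° ✓; |SP| = 39.40 ✓; ∠(SP, PG) = 90.00° ✓; |PG| = 3.400 ✗.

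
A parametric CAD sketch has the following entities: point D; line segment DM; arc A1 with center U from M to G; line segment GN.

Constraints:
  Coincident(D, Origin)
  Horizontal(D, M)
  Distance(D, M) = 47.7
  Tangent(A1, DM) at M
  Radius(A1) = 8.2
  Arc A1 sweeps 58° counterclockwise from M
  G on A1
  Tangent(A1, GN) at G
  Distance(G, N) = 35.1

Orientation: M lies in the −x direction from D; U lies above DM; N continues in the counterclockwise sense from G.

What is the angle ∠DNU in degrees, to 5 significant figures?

78.522°

D is at the origin; DM is horizontal with |DM| = 47.7 and M on the −x side, so M = (-47.700, 0.0000). Since A1 is tangent to DM there, UM ⟂ DM, so U = M + (0, 8.2) = (-47.700, 8.2000). On A1, M sits at bearing -90° from U; a 58° counterclockwise sweep puts G at bearing -32°, so G = U + 8.2·(cos -32°, sin -32°) = (-40.746, 3.8547). Since A1 is tangent to GN there, UG ⟂ GN, so GN runs along (−sin -32°, cos -32°); with |GN| = 35.1, N = (-22.146, 33.621). Then cos ∠DNU = ND·NU / (|ND||NU|), giving 78.522°.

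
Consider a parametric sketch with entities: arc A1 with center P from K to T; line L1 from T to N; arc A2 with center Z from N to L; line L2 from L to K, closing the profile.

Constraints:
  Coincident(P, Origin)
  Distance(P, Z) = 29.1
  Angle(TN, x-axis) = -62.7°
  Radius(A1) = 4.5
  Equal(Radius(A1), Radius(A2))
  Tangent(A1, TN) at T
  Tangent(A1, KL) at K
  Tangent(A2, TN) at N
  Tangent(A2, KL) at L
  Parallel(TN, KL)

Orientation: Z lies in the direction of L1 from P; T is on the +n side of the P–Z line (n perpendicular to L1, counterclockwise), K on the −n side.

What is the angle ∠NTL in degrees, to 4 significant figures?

17.19°

The slot axis is L1's direction at -62.7°, so u = (cos -62.7°, sin -62.7°) = (0.4586, -0.8886) and n = (−sin -62.7°, cos -62.7°) = (0.8886, 0.4586). P is at the origin and Z lies 29.1 along u from P, so Z = 29.1·u = (13.35, -25.86). Tangency of A1 to both parallel lines with radius 4.5 puts T and K at P ± 4.5·n: T = (3.999, 2.064), K = (-3.999, -2.064). Equal radii place N and L the same way about Z: N = Z + 4.5·n = (17.35, -23.79), L = Z − 4.5·n = (9.348, -27.92). Then cos ∠NTL = TN·TL / (|TN||TL|), giving 17.19°.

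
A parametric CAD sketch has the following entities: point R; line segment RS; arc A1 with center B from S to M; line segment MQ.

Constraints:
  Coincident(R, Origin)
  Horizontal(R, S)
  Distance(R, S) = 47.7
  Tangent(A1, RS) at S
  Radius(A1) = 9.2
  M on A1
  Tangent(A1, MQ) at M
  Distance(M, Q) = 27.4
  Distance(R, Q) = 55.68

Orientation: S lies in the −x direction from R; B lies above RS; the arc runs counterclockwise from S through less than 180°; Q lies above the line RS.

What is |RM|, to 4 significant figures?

39.85

R is at the origin; RS is horizontal with |RS| = 47.7 and S on the −x side, so S = (-47.70, 0.000). The tangent condition forces BS to be normal to RS, so B = S + (0, 9.2) = (-47.70, 9.200). Since BM ⟂ MQ (tangency), |BQ| = √(9.2² + 27.4²) = 28.90 regardless of where M sits on A1. So Q lies on both circle(R, 55.68) and circle(B, 28.90); the above-RS intersection is Q = (-41.27, 37.38). M is the foot of the tangent from Q: M = (-38.55, 10.11).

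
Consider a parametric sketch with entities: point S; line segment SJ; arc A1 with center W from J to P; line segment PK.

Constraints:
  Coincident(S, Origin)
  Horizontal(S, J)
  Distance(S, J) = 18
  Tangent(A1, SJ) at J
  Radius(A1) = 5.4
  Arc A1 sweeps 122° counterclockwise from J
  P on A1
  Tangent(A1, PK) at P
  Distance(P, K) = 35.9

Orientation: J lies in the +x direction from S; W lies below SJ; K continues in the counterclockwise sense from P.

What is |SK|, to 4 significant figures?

50.51

S is at the origin; SJ is horizontal with |SJ| = 18.0 and J on the +x side, so J = (18.00, 0.000). Since A1 is tangent to SJ there, WJ ⟂ SJ, so W = J + (0, -5.4) = (18.00, -5.400). On A1, J sits at bearing 90° from W; a 122° counterclockwise sweep puts P at bearing 212°, so P = W + 5.4·(cos 212°, sin 212°) = (13.42, -8.262). A1 meets PK tangentially, so WP is at right angles to PK, so PK runs along (−sin 212°, cos 212°); with |PK| = 35.9, K = (32.44, -38.71). Then |SK| = |K − S| = 50.51.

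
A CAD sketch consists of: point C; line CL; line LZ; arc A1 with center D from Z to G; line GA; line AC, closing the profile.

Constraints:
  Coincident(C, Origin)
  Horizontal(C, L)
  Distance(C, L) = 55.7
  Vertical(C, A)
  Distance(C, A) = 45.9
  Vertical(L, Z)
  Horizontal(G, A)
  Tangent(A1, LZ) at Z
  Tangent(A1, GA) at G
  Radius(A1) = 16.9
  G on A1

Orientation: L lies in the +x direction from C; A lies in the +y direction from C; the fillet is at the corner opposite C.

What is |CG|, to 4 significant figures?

60.10

The virtual corner opposite C is at (55.70, 45.90). The tangent condition forces DZ to be normal to LZ and tangency of A1 to GA means the radius DG is perpendicular to GA, with radius 16.9, so the center D sits 16.9 in from both sides at D = (38.80, 29.00). That places the tangent points at Z = (55.70, 29.00) on LZ and G = (38.80, 45.90) on GA. Then |CG| = |G − C| = 60.10.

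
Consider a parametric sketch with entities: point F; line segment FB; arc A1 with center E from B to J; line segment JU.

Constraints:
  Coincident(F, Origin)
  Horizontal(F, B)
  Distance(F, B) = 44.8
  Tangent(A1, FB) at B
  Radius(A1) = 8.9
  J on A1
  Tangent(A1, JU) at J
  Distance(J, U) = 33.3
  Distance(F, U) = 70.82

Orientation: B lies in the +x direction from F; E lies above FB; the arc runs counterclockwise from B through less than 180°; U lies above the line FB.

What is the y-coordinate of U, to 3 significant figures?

40.8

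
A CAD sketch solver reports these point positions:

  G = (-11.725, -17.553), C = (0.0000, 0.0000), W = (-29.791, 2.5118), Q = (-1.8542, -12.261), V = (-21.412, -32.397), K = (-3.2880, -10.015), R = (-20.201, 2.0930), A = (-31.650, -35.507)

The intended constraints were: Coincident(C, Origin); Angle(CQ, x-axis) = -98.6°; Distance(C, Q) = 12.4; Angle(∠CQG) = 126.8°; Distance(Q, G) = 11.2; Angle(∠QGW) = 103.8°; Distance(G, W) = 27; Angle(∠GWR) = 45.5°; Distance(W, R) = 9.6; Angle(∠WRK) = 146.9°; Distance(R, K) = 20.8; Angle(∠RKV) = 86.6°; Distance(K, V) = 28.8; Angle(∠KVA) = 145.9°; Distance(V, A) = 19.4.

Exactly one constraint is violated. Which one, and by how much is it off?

Distance(V, A) = 19.4 — off by 8.70.

C = (0.00, 0.00) ✓; CQ at -98.60° ✓; |CQ| = 12.40 ✓; ∠CQG = 126.8° ✓; |QG| = 11.20 ✓; ∠QGW = 103.8° ✓; |GW| = 27.00 ✓; ∠GWR = 45.50° ✓; |WR| = 9.599 ✓; ∠WRK = 146.9° ✓; |RK| = 20.80 ✓; ∠RKV = 86.60° ✓; |KV| = 28.80 ✓; ∠KVA = 145.9° ✓; |VA| = 10.70 ✗.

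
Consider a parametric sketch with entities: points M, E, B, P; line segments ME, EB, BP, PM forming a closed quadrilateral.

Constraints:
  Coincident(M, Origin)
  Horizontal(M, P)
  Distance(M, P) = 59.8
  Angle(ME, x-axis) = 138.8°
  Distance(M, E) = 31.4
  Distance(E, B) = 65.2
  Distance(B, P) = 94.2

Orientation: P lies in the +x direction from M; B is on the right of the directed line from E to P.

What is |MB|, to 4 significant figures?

50.21

M is at the origin; MP is horizontal with |MP| = 59.8 and P in +x, so P = (59.8, 0). ME runs at 138.8° with |ME| = 31.4, so E = (-23.63, 20.68). B is determined by |EB| = 65.2 and |BP| = 94.2 together: it lies at the intersection of circle(E, 65.2) and circle(P, 94.2). With |EP| = 85.95, the foot of the radical line on EP is 16.08 from E and the perpendicular offset is √(65.2² − 16.08²) = 63.18. Taking the right-of-EP solution: B = (-23.22, -44.52).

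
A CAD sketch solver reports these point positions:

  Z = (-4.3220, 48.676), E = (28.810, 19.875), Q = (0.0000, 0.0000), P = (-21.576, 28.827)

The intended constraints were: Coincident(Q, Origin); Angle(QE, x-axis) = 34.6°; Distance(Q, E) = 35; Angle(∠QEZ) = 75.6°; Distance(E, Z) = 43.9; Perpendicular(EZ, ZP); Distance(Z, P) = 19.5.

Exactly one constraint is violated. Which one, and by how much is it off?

Distance(Z, P) = 19.5 — off by 6.80.

Q = (0.00, 0.00) ✓; QE at 34.60° ✓; |QE| = 35.00 ✓; ∠QEZ = 75.60° ✓; |EZ| = 43.90 ✓; ∠(EZ, ZP) = 90.00° ✓; |ZP| = 26.30 ✗.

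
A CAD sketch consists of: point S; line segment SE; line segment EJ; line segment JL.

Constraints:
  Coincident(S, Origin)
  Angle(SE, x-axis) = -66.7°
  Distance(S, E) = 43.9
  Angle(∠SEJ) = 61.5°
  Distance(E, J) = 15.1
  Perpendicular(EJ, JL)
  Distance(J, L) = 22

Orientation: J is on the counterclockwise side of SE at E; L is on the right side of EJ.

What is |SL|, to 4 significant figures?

60.86

S is at the origin; SE runs at -66.7° with length 43.9, so E = 43.9·(cos -66.7°, sin -66.7°) = (17.36, -40.32). ∠SEJ = 61.5°, so EJ runs at -66.7° + (180° − 61.5°) = 51.80° from the x-axis; with |EJ| = 15.1, J = E + 15.1·(cos 51.80°, sin 51.80°) = (26.70, -28.45). EJ is perpendicular to JL; with |JL| = 22.0 on the right of EJ, L = J + 22.0·(0.7859, -0.6184) = (43.99, -42.06). Then |SL| = |L − S| = 60.86.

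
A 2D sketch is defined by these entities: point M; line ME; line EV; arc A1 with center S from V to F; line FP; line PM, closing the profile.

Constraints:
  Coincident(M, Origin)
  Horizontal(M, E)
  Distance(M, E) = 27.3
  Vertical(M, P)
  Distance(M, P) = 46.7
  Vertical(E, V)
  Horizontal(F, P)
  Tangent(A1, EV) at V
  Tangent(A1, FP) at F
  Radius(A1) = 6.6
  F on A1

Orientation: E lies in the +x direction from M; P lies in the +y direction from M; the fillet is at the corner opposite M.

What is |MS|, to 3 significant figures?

45.1

M is at the origin; M and E share the same y with |ME| = 27.3 and E on the +x side, so E = (27.3, 0.00). MP is vertical with |MP| = 46.7 and P on the +y side, so P = (0.00, 46.7). The virtual corner opposite M is at (27.3, 46.7). A1 meets EV tangentially, so SV is at right angles to EV and tangency of A1 to FP means the radius SF is perpendicular to FP, with radius 6.6, so the center S sits 6.6 in from both sides at S = (20.7, 40.1). Then |MS| = |S − M| = 45.1.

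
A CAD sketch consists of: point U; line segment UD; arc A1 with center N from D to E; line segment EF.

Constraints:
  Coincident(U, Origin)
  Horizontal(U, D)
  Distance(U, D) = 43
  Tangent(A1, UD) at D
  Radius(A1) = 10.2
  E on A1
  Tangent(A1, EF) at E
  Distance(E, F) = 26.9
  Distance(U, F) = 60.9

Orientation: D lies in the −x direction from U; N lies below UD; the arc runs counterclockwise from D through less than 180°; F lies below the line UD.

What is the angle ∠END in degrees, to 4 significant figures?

102.7°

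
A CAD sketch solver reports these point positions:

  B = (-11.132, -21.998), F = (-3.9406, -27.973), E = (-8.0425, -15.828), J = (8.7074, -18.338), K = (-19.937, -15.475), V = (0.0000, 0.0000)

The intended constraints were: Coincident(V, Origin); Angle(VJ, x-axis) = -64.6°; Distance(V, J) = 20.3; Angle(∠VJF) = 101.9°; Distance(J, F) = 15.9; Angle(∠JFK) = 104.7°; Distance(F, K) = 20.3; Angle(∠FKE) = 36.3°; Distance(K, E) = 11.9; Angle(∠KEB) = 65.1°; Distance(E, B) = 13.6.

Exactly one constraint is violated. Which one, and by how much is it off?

Distance(E, B) = 13.6 — off by 6.70.

V = (0.00, 0.00) ✓; VJ at -64.60° ✓; |VJ| = 20.30 ✓; ∠VJF = 101.9° ✓; |JF| = 15.90 ✓; ∠JFK = 104.7° ✓; |FK| = 20.30 ✓; ∠FKE = 36.30° ✓; |KE| = 11.90 ✓; ∠KEB = 65.10° ✓; |EB| = 6.900 ✗.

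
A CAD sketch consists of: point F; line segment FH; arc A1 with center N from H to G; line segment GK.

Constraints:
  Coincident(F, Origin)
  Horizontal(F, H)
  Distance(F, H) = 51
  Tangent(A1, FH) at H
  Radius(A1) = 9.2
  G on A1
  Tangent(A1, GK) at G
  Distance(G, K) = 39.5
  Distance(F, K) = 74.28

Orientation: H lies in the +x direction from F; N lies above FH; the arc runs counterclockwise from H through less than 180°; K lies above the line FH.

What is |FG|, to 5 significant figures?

61.010

F is at the origin; FH is horizontal with |FH| = 51.0 and H on the +x side, so H = (51.000, 0.0000). Tangency of A1 to FH means the radius NH is perpendicular to FH, so N = H + (0, 9.2) = (51.000, 9.2000). Since NG ⟂ GK (tangency), |NK| = √(9.2² + 39.5²) = 40.557 regardless of where G sits on A1. So K lies on both circle(F, 74.28) and circle(N, 40.557); the above-FH intersection is K = (55.363, 49.522). G is the foot of the tangent from K: G = (60.133, 10.311).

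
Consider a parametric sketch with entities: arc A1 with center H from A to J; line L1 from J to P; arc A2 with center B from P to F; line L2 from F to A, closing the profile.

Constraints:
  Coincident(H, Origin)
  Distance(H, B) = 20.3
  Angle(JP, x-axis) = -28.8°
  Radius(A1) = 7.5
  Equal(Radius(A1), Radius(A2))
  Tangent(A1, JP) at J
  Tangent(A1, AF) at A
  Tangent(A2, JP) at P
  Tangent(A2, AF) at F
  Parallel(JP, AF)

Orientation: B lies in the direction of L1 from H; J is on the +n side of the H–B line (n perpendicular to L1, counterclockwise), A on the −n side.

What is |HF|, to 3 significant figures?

21.6

The slot axis is L1's direction at -28.8°, so u = (cos -28.8°, sin -28.8°) = (0.876, -0.482) and n = (−sin -28.8°, cos -28.8°) = (0.482, 0.876). H is at the origin and B lies 20.3 along u from H, so B = 20.3·u = (17.8, -9.78). Tangency of A1 to both parallel lines with radius 7.5 puts J and A at H ± 7.5·n: J = (3.61, 6.57), A = (-3.61, -6.57). Equal radii place P and F the same way about B: P = B + 7.5·n = (21.4, -3.21), F = B − 7.5·n = (14.2, -16.4). Then |HF| = |F − H| = 21.6.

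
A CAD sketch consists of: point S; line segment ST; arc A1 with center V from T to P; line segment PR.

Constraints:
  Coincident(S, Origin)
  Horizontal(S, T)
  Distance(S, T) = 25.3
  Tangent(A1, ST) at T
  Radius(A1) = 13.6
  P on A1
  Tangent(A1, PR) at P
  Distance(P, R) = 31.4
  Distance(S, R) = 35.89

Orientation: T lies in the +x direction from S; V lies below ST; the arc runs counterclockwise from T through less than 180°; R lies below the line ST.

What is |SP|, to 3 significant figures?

15.1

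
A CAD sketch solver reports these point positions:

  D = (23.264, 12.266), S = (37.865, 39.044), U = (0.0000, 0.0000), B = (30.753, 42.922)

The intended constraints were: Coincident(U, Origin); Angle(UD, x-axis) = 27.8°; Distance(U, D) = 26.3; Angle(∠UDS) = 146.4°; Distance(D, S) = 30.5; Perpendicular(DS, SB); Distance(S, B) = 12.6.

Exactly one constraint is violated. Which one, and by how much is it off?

Distance(S, B) = 12.6 — off by 4.50.

U = (0.00, 0.00) ✓; UD at 27.80° ✓; |UD| = 26.30 ✓; ∠UDS = 146.4° ✓; |DS| = 30.50 ✓; ∠(DS, SB) = 90.00° ✓; |SB| = 8.101 ✗.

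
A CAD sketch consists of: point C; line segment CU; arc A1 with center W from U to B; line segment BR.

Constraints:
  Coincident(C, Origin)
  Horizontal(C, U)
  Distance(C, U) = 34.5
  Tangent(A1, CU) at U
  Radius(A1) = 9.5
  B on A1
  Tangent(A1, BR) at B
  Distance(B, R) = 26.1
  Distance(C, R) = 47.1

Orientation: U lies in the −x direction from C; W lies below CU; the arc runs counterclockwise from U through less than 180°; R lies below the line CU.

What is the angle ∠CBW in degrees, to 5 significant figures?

12.026°

Checks: |WU| = 9.500 ✓; |WB| = 9.500 ✓; ∠(WB, BR) = 90.00° ✓; |BR| = 26.10 ✓; |CR| = 47.10 ✓.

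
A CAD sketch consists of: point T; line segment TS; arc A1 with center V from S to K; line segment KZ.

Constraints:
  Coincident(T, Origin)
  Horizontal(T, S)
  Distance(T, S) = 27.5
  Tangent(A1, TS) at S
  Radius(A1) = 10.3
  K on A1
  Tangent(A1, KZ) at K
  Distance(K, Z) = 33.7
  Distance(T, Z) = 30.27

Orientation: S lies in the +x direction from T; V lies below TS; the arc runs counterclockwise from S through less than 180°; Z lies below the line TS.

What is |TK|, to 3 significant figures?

19.8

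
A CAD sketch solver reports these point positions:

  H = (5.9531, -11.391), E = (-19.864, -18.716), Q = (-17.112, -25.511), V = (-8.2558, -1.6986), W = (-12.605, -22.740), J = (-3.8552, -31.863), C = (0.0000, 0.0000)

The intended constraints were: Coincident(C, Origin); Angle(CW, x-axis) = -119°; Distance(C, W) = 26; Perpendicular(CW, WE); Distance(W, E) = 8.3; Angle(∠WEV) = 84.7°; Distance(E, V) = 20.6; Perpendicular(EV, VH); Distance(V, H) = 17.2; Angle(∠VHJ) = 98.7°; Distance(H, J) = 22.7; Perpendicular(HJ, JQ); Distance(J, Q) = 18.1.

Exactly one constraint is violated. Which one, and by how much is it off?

Distance(J, Q) = 18.1 — off by 3.40.

C = (0.00, 0.00) ✓; CW at -119.0° ✓; |CW| = 26.00 ✓; ∠(CW, WE) = 90.00° ✓; |WE| = 8.300 ✓; ∠WEV = 84.70° ✓; |EV| = 20.60 ✓; ∠(EV, VH) = 90.00° ✓; |VH| = 17.20 ✓; ∠VHJ = 98.70° ✓; |HJ| = 22.70 ✓; ∠(HJ, JQ) = 90.00° ✓; |JQ| = 14.70 ✗.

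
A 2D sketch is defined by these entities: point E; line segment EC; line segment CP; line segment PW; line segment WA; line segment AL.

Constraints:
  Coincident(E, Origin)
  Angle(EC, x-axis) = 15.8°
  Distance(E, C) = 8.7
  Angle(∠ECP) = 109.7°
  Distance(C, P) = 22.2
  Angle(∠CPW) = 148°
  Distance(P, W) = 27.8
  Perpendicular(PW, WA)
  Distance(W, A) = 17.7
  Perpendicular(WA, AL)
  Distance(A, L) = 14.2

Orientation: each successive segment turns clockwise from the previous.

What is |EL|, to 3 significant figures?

30.7

E is at the origin; EC runs at 15.8° with length 8.7, so C = (8.37, 2.37). ∠ECP = 109.7° gives CP at -54.5° from the x-axis; with |CP| = 22.2, P = (21.3, -15.7). ∠CPW = 148.0° gives PW at -86.5° from the x-axis; with |PW| = 27.8, W = (23.0, -43.5). The perpendicularity gives WA at right angles to PW, so WA runs at -176°; with |WA| = 17.7, A = (5.29, -44.5). The perpendicularity gives AL at right angles to WA, so AL runs at 93.5°; with |AL| = 14.2, L = (4.43, -30.4). Then |EL| = |L − E| = 30.7.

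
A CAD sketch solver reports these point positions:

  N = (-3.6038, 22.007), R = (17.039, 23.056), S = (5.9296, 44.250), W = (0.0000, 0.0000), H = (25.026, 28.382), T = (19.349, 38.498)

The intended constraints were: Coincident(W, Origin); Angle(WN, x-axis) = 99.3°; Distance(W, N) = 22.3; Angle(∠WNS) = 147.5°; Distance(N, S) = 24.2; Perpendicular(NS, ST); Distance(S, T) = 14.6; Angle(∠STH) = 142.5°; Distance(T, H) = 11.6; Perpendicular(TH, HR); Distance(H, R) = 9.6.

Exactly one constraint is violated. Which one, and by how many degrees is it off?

Perpendicular(TH, HR) — off by 4.40°.

W = (0.00, 0.00) ✓; WN at 99.30° ✓; |WN| = 22.30 ✓; ∠WNS = 147.5° ✓; |NS| = 24.20 ✓; ∠(NS, ST) = 90.00° ✓; |ST| = 14.60 ✓; ∠STH = 142.5° ✓; |TH| = 11.60 ✓; ∠(TH, HR) = 85.60° ✗; |HR| = 9.600 ✓.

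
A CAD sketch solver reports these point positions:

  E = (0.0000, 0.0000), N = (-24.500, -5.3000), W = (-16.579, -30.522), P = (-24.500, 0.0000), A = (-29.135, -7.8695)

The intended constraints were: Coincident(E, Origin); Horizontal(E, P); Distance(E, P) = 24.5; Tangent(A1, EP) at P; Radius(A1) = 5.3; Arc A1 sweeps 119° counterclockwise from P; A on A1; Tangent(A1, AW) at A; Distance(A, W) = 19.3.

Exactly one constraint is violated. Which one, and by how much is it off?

Distance(A, W) = 19.3 — off by 6.60.

E = (0.00, 0.00) ✓; E.y = 0.00, P.y = 0.00 ✓; |EP| = 24.50 ✓; ∠(NP, PE) = 90.00° ✓; |NP| = 5.300 ✓; bearing(N→A) − bearing(N→P) = 119.0° ✓; |NA| = 5.300 ✓; ∠(NA, AW) = 90.00° ✓; |AW| = 25.90 ✗.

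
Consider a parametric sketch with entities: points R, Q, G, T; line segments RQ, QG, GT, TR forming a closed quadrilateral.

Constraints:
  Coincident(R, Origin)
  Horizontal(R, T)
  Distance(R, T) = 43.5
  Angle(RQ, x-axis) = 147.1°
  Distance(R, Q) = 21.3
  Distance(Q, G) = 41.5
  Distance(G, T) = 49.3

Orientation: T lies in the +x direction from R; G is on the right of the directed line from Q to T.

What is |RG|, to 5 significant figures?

25.319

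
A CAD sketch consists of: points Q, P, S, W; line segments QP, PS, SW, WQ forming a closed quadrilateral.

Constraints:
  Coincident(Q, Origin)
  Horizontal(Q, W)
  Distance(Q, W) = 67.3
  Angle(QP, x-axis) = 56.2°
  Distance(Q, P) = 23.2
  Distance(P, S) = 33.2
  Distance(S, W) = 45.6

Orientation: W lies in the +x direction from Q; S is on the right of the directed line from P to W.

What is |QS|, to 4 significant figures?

26.38

Q is at the origin; QW is horizontal with |QW| = 67.3 and W in +x, so W = (67.3, 0). QP runs at 56.2° with |QP| = 23.2, so P = (12.91, 19.28). S is determined by |PS| = 33.2 and |SW| = 45.6 together: it lies at the intersection of circle(P, 33.2) and circle(W, 45.6). With |PW| = 57.71, the foot of the radical line on PW is 20.39 from P and the perpendicular offset is √(33.2² − 20.39²) = 26.20. Taking the right-of-PW solution: S = (23.37, -12.23).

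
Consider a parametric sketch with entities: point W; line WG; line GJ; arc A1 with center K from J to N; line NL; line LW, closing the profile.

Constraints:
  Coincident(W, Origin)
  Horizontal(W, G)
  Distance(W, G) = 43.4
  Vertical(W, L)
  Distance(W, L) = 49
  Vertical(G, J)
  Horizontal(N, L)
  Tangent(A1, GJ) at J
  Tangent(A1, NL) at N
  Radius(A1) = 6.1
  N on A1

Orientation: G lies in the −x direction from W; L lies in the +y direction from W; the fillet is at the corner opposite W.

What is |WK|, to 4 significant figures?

56.85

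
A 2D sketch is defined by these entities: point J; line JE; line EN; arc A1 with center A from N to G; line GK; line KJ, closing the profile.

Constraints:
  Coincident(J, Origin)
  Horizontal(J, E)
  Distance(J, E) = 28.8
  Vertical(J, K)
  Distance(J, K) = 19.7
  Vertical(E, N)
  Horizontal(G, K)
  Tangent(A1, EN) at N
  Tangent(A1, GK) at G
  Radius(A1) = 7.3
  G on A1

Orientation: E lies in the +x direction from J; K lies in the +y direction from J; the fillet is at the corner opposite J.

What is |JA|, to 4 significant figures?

24.82

J and K share the same x with |JK| = 19.7 and K on the +y side, so K = (0.000, 19.70). The virtual corner opposite J is at (28.80, 19.70). Tangency of A1 to EN means the radius AN is perpendicular to EN and A1 meets GK tangentially, so AG is at right angles to GK, with radius 7.3, so the center A sits 7.3 in from both sides at A = (21.50, 12.40). Then |JA| = |A − J| = 24.82.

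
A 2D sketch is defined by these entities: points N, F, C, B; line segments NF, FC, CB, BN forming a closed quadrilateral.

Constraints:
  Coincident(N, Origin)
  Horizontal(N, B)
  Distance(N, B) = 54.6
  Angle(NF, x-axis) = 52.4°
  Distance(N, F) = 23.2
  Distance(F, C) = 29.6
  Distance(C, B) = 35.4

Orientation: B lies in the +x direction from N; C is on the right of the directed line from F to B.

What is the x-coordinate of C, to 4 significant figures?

20.78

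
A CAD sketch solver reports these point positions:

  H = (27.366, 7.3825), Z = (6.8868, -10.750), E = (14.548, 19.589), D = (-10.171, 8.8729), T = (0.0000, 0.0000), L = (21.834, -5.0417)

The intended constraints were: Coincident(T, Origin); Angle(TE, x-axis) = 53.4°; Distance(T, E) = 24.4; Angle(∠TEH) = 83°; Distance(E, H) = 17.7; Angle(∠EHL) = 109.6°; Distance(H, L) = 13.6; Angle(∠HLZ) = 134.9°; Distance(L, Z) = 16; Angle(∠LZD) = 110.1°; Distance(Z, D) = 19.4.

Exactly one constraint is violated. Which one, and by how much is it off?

Distance(Z, D) = 19.4 — off by 6.60.

T = (0.00, 0.00) ✓; TE at 53.40° ✓; |TE| = 24.40 ✓; ∠TEH = 83.00° ✓; |EH| = 17.70 ✓; ∠EHL = 109.6° ✓; |HL| = 13.60 ✓; ∠HLZ = 134.9° ✓; |LZ| = 16.00 ✓; ∠LZD = 110.1° ✓; |ZD| = 26.00 ✗.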